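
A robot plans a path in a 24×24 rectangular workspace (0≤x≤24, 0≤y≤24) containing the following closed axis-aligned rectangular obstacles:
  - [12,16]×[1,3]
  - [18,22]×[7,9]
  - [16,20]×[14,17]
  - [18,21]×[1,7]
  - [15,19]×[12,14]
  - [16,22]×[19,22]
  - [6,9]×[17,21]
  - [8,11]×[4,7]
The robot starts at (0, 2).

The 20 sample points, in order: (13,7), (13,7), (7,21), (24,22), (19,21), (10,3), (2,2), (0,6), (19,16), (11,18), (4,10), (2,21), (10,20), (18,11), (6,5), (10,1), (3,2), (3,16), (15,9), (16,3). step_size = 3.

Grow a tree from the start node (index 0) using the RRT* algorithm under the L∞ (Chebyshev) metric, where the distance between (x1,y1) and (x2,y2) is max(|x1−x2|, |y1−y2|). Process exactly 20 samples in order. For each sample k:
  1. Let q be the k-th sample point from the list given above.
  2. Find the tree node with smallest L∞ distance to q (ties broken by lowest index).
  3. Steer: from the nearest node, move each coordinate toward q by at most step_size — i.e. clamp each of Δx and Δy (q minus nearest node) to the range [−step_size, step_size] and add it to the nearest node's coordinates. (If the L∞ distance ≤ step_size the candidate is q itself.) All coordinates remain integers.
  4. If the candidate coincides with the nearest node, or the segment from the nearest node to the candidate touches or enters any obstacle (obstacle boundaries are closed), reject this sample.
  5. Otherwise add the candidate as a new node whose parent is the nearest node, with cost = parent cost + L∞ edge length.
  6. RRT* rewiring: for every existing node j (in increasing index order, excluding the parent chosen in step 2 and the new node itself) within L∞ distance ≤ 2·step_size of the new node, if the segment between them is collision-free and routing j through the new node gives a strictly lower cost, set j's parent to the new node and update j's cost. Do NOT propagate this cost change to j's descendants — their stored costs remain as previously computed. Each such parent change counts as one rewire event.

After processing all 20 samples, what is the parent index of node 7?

1. q=(13,7) nearest=0 d=13 new=(3,5) → add node 1 parent=0 cost=3
2. q=(13,7) nearest=1 d=10 new=(6,7) → add node 2 parent=1 cost=6
3. q=(7,21) nearest=2 d=14 new=(7,10) → add node 3 parent=2 cost=9
4. q=(24,22) nearest=3 d=17 new=(10,13) → add node 4 parent=3 cost=12
5. q=(19,21) nearest=4 d=9 new=(13,16) → add node 5 parent=4 cost=15
6. q=(10,3) nearest=2 d=4 new=(9,4) → blocked by [8,11]×[4,7], reject
7. q=(2,2) nearest=0 d=2 new=(2,2) → add node 6 parent=0 cost=2
8. q=(0,6) nearest=1 d=3 new=(0,6) → add node 7 parent=1 cost=6
9. q=(19,16) nearest=5 d=6 new=(16,16) → blocked by [16,20]×[14,17], reject
10. q=(11,18) nearest=5 d=2 new=(11,18) → add node 8 parent=5 cost=17
11. q=(4,10) nearest=2 d=3 new=(4,10) → add node 9 parent=2 cost=9
12. q=(2,21) nearest=4 d=8 new=(7,16) → add node 10 parent=4 cost=15
13. q=(10,20) nearest=8 d=2 new=(10,20) → add node 11 parent=8 cost=19
14. q=(18,11) nearest=5 d=5 new=(16,13) → blocked by [15,19]×[12,14], reject
15. q=(6,5) nearest=2 d=2 new=(6,5) → add node 12 parent=2 cost=8
16. q=(10,1) nearest=12 d=4 new=(9,2) → add node 13 parent=12 cost=11
17. q=(3,2) nearest=6 d=1 new=(3,2) → add node 14 parent=6 cost=3; rewire 12→14 (6<8); rewire 13→14 (9<11)
18. q=(3,16) nearest=10 d=4 new=(4,16) → add node 15 parent=10 cost=18
19. q=(15,9) nearest=4 d=5 new=(13,10) → add node 16 parent=4 cost=15
20. q=(16,3) nearest=13 d=7 new=(12,3) → blocked by [12,16]×[1,3], reject

Parent of node 7: 1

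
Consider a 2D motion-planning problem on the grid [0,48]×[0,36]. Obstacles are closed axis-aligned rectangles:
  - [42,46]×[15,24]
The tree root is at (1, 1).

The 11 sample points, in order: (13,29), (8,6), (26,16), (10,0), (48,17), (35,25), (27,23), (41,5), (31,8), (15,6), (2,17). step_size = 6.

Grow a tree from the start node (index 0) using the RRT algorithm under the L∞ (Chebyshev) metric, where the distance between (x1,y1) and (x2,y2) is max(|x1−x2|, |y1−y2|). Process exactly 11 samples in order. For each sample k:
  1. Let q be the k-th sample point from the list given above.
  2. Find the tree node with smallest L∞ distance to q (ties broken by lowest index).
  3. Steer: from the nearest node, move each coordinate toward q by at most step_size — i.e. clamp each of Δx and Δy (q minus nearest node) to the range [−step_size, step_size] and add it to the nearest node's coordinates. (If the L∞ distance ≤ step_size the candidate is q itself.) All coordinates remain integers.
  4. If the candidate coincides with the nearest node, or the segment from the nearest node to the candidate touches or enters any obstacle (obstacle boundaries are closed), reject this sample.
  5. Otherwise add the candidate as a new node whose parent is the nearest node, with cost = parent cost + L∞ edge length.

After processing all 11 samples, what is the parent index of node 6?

1. q=(13,29) nearest=0 d=28 new=(7,7) → add node 1 parent=0 cost=6
2. q=(8,6) nearest=1 d=1 new=(8,6) → add node 2 parent=1 cost=7
3. q=(26,16) nearest=2 d=18 new=(14,12) → add node 3 parent=2 cost=13
4. q=(10,0) nearest=2 d=6 new=(10,0) → add node 4 parent=2 cost=13
5. q=(48,17) nearest=3 d=34 new=(20,17) → add node 5 parent=3 cost=19
6. q=(35,25) nearest=5 d=15 new=(26,23) → add node 6 parent=5 cost=25
7. q=(27,23) nearest=6 d=1 new=(27,23) → add node 7 parent=6 cost=26
8. q=(41,5) nearest=6 d=18 new=(32,17) → add node 8 parent=6 cost=31
9. q=(31,8) nearest=8 d=9 new=(31,11) → add node 9 parent=8 cost=37
10. q=(15,6) nearest=3 d=6 new=(15,6) → add node 10 parent=3 cost=19
11. q=(2,17) nearest=1 d=10 new=(2,13) → add node 11 parent=1 cost=12

Parent of node 6: 5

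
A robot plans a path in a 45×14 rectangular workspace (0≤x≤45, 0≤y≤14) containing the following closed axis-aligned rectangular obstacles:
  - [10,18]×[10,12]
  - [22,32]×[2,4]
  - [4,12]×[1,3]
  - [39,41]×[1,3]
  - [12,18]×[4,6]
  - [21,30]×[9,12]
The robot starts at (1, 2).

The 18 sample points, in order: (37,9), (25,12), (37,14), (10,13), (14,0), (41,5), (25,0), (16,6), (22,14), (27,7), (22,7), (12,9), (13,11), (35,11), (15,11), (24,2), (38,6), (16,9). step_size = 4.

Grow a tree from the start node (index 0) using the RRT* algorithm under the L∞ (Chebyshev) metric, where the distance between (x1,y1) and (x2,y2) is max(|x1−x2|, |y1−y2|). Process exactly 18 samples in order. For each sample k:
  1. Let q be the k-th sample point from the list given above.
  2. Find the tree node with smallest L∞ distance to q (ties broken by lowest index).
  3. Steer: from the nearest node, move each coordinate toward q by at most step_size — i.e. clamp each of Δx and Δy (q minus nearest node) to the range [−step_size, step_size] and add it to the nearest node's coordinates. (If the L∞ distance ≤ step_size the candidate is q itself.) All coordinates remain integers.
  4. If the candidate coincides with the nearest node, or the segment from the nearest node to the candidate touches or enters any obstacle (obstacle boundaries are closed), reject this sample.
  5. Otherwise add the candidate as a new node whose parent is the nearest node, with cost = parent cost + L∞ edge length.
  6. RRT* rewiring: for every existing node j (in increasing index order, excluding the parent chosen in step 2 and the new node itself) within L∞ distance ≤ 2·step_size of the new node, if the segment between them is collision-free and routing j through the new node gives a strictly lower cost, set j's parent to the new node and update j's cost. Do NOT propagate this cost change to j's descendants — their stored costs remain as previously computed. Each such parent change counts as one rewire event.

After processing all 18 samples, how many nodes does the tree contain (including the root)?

1. q=(37,9) nearest=0 d=36 new=(5,6) → add node 1 parent=0 cost=4
2. q=(25,12) nearest=1 d=20 new=(9,10) → add node 2 parent=1 cost=8
3. q=(37,14) nearest=2 d=28 new=(13,14) → blocked by [10,18]×[10,12], reject
4. q=(10,13) nearest=2 d=3 new=(10,13) → add node 3 parent=2 cost=11
5. q=(14,0) nearest=1 d=9 new=(9,2) → blocked by [4,12]×[1,3], reject
6. q=(41,5) nearest=3 d=31 new=(14,9) → blocked by [10,18]×[10,12], reject
7. q=(25,0) nearest=3 d=15 new=(14,9) → blocked by [10,18]×[10,12], reject
8. q=(16,6) nearest=2 d=7 new=(13,6) → blocked by [12,18]×[4,6], reject
9. q=(22,14) nearest=3 d=12 new=(14,14) → add node 4 parent=3 cost=15
10. q=(27,7) nearest=4 d=13 new=(18,10) → blocked by [10,18]×[10,12], reject
11. q=(22,7) nearest=4 d=8 new=(18,10) → blocked by [10,18]×[10,12], reject
12. q=(12,9) nearest=2 d=3 new=(12,9) → add node 5 parent=2 cost=11
13. q=(13,11) nearest=5 d=2 new=(13,11) → blocked by [10,18]×[10,12], reject
14. q=(35,11) nearest=4 d=21 new=(18,11) → blocked by [10,18]×[10,12], reject
15. q=(15,11) nearest=4 d=3 new=(15,11) → blocked by [10,18]×[10,12], reject
16. q=(24,2) nearest=4 d=12 new=(18,10) → blocked by [10,18]×[10,12], reject
17. q=(38,6) nearest=4 d=24 new=(18,10) → blocked by [10,18]×[10,12], reject
18. q=(16,9) nearest=5 d=4 new=(16,9) → add node 6 parent=5 cost=15

Node count: 7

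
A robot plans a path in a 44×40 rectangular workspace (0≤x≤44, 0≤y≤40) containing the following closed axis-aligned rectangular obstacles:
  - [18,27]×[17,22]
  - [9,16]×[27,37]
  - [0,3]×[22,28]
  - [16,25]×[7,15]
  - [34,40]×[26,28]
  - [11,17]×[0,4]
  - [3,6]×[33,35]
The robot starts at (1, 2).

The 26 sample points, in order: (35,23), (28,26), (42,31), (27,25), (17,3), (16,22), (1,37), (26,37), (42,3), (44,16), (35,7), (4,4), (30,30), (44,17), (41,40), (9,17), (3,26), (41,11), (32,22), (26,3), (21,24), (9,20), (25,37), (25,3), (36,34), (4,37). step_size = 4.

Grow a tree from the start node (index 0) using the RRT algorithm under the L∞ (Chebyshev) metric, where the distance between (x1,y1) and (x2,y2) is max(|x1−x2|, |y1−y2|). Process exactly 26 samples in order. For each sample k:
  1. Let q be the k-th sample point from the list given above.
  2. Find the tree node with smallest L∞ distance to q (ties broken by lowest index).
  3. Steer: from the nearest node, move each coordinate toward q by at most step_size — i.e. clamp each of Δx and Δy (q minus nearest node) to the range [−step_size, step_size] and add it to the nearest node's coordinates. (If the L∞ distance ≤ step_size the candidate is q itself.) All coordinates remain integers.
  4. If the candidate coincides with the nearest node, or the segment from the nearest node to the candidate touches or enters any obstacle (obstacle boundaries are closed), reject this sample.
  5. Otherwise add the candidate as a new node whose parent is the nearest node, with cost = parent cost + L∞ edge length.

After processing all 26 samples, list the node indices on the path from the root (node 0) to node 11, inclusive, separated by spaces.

1. q=(35,23) nearest=0 d=34 new=(5,6) → add node 1 parent=0 cost=4
2. q=(28,26) nearest=1 d=23 new=(9,10) → add node 2 parent=1 cost=8
3. q=(42,31) nearest=2 d=33 new=(13,14) → add node 3 parent=2 cost=12
4. q=(27,25) nearest=3 d=14 new=(17,18) → add node 4 parent=3 cost=16
5. q=(17,3) nearest=2 d=8 new=(13,6) → add node 5 parent=2 cost=12
6. q=(16,22) nearest=4 d=4 new=(16,22) → add node 6 parent=4 cost=20
7. q=(1,37) nearest=6 d=15 new=(12,26) → add node 7 parent=6 cost=24
8. q=(26,37) nearest=7 d=14 new=(16,30) → blocked by [9,16]×[27,37], reject
9. q=(42,3) nearest=4 d=25 new=(21,14) → blocked by [18,27]×[17,22], reject
10. q=(44,16) nearest=4 d=27 new=(21,16) → blocked by [18,27]×[17,22], reject
11. q=(35,7) nearest=4 d=18 new=(21,14) → blocked by [18,27]×[17,22], reject
12. q=(4,4) nearest=1 d=2 new=(4,4) → add node 8 parent=1 cost=6
13. q=(30,30) nearest=4 d=13 new=(21,22) → blocked by [18,27]×[17,22], reject
14. q=(44,17) nearest=4 d=27 new=(21,17) → blocked by [18,27]×[17,22], reject
15. q=(41,40) nearest=4 d=24 new=(21,22) → blocked by [18,27]×[17,22], reject
16. q=(9,17) nearest=3 d=4 new=(9,17) → add node 9 parent=3 cost=16
17. q=(3,26) nearest=7 d=9 new=(8,26) → add node 10 parent=7 cost=28
18. q=(41,11) nearest=4 d=24 new=(21,14) → blocked by [18,27]×[17,22], reject
19. q=(32,22) nearest=4 d=15 new=(21,22) → blocked by [18,27]×[17,22], reject
20. q=(26,3) nearest=3 d=13 new=(17,10) → blocked by [16,25]×[7,15], reject
21. q=(21,24) nearest=6 d=5 new=(20,24) → add node 11 parent=6 cost=24
22. q=(9,20) nearest=9 d=3 new=(9,20) → add node 12 parent=9 cost=19
23. q=(25,37) nearest=7 d=13 new=(16,30) → blocked by [9,16]×[27,37], reject
24. q=(25,3) nearest=3 d=12 new=(17,10) → blocked by [16,25]×[7,15], reject
25. q=(36,34) nearest=11 d=16 new=(24,28) → add node 13 parent=11 cost=28
26. q=(4,37) nearest=7 d=11 new=(8,30) → blocked by [9,16]×[27,37], reject

Path: 0 1 2 3 4 6 11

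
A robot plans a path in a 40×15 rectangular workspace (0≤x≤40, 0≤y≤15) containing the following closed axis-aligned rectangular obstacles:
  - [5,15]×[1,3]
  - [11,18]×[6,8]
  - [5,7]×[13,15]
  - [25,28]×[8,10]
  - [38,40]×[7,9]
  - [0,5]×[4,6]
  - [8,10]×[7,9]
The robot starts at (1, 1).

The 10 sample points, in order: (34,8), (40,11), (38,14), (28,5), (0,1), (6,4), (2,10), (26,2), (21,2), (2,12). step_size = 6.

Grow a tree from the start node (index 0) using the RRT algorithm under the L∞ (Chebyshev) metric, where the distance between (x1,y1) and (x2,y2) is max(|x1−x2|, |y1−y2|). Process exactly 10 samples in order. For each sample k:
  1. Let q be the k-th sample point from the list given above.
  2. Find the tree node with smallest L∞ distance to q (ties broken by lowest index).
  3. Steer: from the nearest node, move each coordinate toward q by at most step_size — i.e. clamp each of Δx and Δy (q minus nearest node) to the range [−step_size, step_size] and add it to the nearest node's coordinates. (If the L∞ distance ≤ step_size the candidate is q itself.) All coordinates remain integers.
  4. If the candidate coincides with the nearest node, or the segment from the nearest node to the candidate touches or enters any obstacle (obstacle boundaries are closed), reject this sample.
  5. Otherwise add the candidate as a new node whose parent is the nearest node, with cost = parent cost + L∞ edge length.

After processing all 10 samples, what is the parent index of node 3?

1. q=(34,8) nearest=0 d=33 new=(7,7) → blocked by [0,5]×[4,6], reject
2. q=(40,11) nearest=0 d=39 new=(7,7) → blocked by [0,5]×[4,6], reject
3. q=(38,14) nearest=0 d=37 new=(7,7) → blocked by [0,5]×[4,6], reject
4. q=(28,5) nearest=0 d=27 new=(7,5) → add node 1 parent=0 cost=6
5. q=(0,1) nearest=0 d=1 new=(0,1) → add node 2 parent=0 cost=1
6. q=(6,4) nearest=1 d=1 new=(6,4) → add node 3 parent=1 cost=7
7. q=(2,10) nearest=1 d=5 new=(2,10) → add node 4 parent=1 cost=11
8. q=(26,2) nearest=1 d=19 new=(13,2) → blocked by [5,15]×[1,3], reject
9. q=(21,2) nearest=1 d=14 new=(13,2) → blocked by [5,15]×[1,3], reject
10. q=(2,12) nearest=4 d=2 new=(2,12) → add node 5 parent=4 cost=13

Parent of node 3: 1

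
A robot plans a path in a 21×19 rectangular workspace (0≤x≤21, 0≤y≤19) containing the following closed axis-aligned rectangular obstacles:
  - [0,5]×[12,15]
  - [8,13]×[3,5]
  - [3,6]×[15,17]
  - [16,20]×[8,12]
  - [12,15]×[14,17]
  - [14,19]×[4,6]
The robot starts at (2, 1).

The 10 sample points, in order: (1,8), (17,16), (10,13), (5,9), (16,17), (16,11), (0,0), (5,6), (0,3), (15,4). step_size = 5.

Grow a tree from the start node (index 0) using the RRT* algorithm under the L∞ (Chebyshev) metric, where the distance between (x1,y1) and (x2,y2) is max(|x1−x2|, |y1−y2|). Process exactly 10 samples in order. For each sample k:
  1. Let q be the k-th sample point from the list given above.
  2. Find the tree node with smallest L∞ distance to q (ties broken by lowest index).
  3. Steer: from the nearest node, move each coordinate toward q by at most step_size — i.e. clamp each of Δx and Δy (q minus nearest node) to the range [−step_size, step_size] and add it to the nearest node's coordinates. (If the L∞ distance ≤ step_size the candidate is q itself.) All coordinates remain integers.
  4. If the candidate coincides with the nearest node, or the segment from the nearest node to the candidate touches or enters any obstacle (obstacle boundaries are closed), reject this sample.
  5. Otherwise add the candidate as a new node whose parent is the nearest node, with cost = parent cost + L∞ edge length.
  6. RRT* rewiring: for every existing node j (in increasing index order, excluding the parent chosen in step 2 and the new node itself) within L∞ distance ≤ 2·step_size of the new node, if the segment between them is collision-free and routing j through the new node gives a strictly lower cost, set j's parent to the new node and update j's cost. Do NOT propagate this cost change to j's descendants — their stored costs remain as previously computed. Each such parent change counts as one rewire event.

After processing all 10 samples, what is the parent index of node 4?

1. q=(1,8) nearest=0 d=7 new=(1,6) → add node 1 parent=0 cost=5
2. q=(17,16) nearest=0 d=15 new=(7,6) → add node 2 parent=0 cost=5
3. q=(10,13) nearest=2 d=7 new=(10,11) → add node 3 parent=2 cost=10
4. q=(5,9) nearest=2 d=3 new=(5,9) → add node 4 parent=2 cost=8
5. q=(16,17) nearest=3 d=6 new=(15,16) → blocked by [12,15]×[14,17], reject
6. q=(16,11) nearest=3 d=6 new=(15,11) → add node 5 parent=3 cost=15
7. q=(0,0) nearest=0 d=2 new=(0,0) → add node 6 parent=0 cost=2
8. q=(5,6) nearest=2 d=2 new=(5,6) → add node 7 parent=2 cost=7
9. q=(0,3) nearest=0 d=2 new=(0,3) → add node 8 parent=0 cost=2
10. q=(15,4) nearest=3 d=7 new=(15,6) → blocked by [14,19]×[4,6], reject

Parent of node 4: 2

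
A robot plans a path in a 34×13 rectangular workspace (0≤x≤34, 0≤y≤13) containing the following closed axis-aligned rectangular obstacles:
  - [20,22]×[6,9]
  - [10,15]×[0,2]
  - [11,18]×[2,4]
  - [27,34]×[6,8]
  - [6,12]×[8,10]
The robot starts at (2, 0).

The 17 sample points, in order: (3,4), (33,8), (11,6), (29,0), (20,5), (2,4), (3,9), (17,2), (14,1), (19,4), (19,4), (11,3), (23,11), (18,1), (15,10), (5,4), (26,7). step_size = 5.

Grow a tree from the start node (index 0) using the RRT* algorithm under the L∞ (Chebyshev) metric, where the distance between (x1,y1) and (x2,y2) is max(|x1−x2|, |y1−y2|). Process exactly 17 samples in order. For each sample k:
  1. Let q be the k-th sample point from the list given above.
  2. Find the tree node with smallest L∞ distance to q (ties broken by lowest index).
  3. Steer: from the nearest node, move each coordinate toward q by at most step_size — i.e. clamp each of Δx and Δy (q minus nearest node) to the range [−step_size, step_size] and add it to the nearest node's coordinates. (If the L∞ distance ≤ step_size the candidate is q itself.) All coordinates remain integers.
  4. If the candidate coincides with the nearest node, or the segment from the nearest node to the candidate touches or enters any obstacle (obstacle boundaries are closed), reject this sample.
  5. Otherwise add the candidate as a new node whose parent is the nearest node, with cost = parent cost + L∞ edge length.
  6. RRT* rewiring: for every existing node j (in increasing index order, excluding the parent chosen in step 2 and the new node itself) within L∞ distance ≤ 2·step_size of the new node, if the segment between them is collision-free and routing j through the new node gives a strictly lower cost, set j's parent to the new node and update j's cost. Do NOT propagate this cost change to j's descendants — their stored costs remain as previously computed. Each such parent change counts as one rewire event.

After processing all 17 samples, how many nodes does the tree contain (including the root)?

Node count: 9

1. q=(3,4) nearest=0 d=4 new=(3,4) → add node 1 parent=0 cost=4
2. q=(33,8) nearest=1 d=30 new=(8,8) → blocked by [6,12]×[8,10], reject
3. q=(11,6) nearest=1 d=8 new=(8,6) → add node 2 parent=1 cost=9
4. q=(29,0) nearest=2 d=21 new=(13,1) → blocked by [10,15]×[0,2], reject
5. q=(20,5) nearest=2 d=12 new=(13,5) → add node 3 parent=2 cost=14
6. q=(2,4) nearest=1 d=1 new=(2,4) → add node 4 parent=1 cost=5
7. q=(3,9) nearest=1 d=5 new=(3,9) → add node 5 parent=1 cost=9
8. q=(17,2) nearest=3 d=4 new=(17,2) → blocked by [11,18]×[2,4], reject
9. q=(14,1) nearest=3 d=4 new=(14,1) → blocked by [10,15]×[0,2], reject
10. q=(19,4) nearest=3 d=6 new=(18,4) → blocked by [11,18]×[2,4], reject
11. q=(19,4) nearest=3 d=6 new=(18,4) → blocked by [11,18]×[2,4], reject
12. q=(11,3) nearest=3 d=2 new=(11,3) → blocked by [11,18]×[2,4], reject
13. q=(23,11) nearest=3 d=10 new=(18,10) → add node 6 parent=3 cost=19
14. q=(18,1) nearest=3 d=5 new=(18,1) → blocked by [11,18]×[2,4], reject
15. q=(15,10) nearest=6 d=3 new=(15,10) → add node 7 parent=6 cost=22
16. q=(5,4) nearest=1 d=2 new=(5,4) → add node 8 parent=1 cost=6
17. q=(26,7) nearest=6 d=8 new=(23,7) → blocked by [20,22]×[6,9], reject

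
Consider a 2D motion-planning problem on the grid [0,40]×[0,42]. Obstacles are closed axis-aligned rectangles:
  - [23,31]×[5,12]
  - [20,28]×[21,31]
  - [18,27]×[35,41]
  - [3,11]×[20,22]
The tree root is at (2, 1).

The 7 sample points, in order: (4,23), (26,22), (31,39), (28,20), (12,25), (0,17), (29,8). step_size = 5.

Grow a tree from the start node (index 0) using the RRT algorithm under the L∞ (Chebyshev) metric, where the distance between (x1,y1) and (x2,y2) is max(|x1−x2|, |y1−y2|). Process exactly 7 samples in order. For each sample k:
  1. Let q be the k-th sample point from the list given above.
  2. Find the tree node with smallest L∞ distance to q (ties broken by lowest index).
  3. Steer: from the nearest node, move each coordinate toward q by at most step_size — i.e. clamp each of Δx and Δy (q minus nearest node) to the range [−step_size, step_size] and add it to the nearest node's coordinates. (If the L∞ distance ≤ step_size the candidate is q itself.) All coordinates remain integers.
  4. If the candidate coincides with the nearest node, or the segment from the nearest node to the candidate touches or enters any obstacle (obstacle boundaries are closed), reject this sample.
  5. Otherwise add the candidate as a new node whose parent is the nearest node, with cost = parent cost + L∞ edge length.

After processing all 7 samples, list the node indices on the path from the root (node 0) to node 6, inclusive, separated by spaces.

1. q=(4,23) nearest=0 d=22 new=(4,6) → add node 1 parent=0 cost=5
2. q=(26,22) nearest=1 d=22 new=(9,11) → add node 2 parent=1 cost=10
3. q=(31,39) nearest=2 d=28 new=(14,16) → add node 3 parent=2 cost=15
4. q=(28,20) nearest=3 d=14 new=(19,20) → add node 4 parent=3 cost=20
5. q=(12,25) nearest=4 d=7 new=(14,25) → add node 5 parent=4 cost=25
6. q=(0,17) nearest=2 d=9 new=(4,16) → add node 6 parent=2 cost=15
7. q=(29,8) nearest=4 d=12 new=(24,15) → add node 7 parent=4 cost=25

Path: 0 1 2 6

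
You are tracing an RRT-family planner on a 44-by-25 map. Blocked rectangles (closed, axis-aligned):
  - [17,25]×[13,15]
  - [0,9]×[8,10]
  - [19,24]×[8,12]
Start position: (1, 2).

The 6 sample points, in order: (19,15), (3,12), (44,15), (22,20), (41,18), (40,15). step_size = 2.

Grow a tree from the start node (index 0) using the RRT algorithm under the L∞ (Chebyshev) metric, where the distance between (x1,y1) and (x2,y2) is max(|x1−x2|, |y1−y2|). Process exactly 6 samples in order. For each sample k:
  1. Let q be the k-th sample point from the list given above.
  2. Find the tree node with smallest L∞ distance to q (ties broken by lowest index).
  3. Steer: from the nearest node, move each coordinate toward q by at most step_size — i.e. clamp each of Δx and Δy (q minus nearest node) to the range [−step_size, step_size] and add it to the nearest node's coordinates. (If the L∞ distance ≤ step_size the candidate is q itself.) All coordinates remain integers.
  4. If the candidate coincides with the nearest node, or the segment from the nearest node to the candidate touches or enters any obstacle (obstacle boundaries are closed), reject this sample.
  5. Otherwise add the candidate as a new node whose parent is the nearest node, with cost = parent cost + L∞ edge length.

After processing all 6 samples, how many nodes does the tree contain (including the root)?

1. q=(19,15) nearest=0 d=18 new=(3,4) → add node 1 parent=0 cost=2
2. q=(3,12) nearest=1 d=8 new=(3,6) → add node 2 parent=1 cost=4
3. q=(44,15) nearest=1 d=41 new=(5,6) → add node 3 parent=1 cost=4
4. q=(22,20) nearest=3 d=17 new=(7,8) → blocked by [0,9]×[8,10], reject
5. q=(41,18) nearest=3 d=36 new=(7,8) → blocked by [0,9]×[8,10], reject
6. q=(40,15) nearest=3 d=35 new=(7,8) → blocked by [0,9]×[8,10], reject

Node count: 4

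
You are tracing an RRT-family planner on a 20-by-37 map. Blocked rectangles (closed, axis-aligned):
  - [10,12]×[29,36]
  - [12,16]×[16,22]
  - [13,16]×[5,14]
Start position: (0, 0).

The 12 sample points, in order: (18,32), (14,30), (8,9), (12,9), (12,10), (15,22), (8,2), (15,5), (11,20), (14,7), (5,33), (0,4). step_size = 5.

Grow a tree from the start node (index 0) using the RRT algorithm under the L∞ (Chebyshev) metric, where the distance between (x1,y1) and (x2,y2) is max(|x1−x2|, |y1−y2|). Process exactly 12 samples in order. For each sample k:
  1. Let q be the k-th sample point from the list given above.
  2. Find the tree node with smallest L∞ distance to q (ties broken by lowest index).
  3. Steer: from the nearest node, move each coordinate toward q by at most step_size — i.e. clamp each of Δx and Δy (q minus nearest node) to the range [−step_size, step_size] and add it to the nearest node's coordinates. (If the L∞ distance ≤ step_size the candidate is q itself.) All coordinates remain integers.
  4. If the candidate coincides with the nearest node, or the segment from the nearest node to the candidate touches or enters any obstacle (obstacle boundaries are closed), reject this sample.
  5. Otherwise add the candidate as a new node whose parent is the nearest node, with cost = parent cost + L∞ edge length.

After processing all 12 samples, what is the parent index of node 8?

Parent of node 8: 7

1. q=(18,32) nearest=0 d=32 new=(5,5) → add node 1 parent=0 cost=5
2. q=(14,30) nearest=1 d=25 new=(10,10) → add node 2 parent=1 cost=10
3. q=(8,9) nearest=2 d=2 new=(8,9) → add node 3 parent=2 cost=12
4. q=(12,9) nearest=2 d=2 new=(12,9) → add node 4 parent=2 cost=12
5. q=(12,10) nearest=4 d=1 new=(12,10) → add node 5 parent=4 cost=13
6. q=(15,22) nearest=2 d=12 new=(15,15) → blocked by [13,16]×[5,14], reject
7. q=(8,2) nearest=1 d=3 new=(8,2) → add node 6 parent=1 cost=8
8. q=(15,5) nearest=4 d=4 new=(15,5) → blocked by [13,16]×[5,14], reject
9. q=(11,20) nearest=2 d=10 new=(11,15) → add node 7 parent=2 cost=15
10. q=(14,7) nearest=4 d=2 new=(14,7) → blocked by [13,16]×[5,14], reject
11. q=(5,33) nearest=7 d=18 new=(6,20) → add node 8 parent=7 cost=20
12. q=(0,4) nearest=0 d=4 new=(0,4) → add node 9 parent=0 cost=4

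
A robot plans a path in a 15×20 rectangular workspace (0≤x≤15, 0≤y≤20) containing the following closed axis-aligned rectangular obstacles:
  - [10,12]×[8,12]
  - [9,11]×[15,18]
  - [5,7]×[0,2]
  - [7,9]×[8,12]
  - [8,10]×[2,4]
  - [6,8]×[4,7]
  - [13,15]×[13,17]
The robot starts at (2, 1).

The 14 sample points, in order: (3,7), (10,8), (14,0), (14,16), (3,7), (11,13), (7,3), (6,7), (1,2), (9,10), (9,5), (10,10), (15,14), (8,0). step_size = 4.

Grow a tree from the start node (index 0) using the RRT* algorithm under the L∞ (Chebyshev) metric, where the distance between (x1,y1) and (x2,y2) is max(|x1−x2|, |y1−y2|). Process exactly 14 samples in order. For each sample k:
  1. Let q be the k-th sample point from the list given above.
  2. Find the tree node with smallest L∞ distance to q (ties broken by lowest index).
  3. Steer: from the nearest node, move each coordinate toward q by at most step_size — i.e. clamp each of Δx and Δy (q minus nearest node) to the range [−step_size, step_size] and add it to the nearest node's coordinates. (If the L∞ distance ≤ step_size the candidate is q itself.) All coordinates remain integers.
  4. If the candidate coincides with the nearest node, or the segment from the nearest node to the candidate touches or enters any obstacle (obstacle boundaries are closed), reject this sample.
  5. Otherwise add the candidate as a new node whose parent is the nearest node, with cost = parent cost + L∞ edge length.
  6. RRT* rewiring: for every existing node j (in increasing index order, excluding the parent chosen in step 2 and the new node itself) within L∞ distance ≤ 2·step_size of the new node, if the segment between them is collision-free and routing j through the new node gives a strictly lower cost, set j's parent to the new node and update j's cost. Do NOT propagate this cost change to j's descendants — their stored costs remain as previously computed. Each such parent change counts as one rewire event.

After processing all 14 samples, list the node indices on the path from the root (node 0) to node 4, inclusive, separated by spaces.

1. q=(3,7) nearest=0 d=6 new=(3,5) → add node 1 parent=0 cost=4
2. q=(10,8) nearest=1 d=7 new=(7,8) → blocked by [7,9]×[8,12], reject
3. q=(14,0) nearest=1 d=11 new=(7,1) → blocked by [5,7]×[0,2], reject
4. q=(14,16) nearest=1 d=11 new=(7,9) → blocked by [7,9]×[8,12], reject
5. q=(3,7) nearest=1 d=2 new=(3,7) → add node 2 parent=1 cost=6
6. q=(11,13) nearest=1 d=8 new=(7,9) → blocked by [7,9]×[8,12], reject
7. q=(7,3) nearest=1 d=4 new=(7,3) → add node 3 parent=1 cost=8
8. q=(6,7) nearest=1 d=3 new=(6,7) → blocked by [6,8]×[4,7], reject
9. q=(1,2) nearest=0 d=1 new=(1,2) → add node 4 parent=0 cost=1; rewire 3→4 (7<8)
10. q=(9,10) nearest=1 d=6 new=(7,9) → blocked by [7,9]×[8,12], reject
11. q=(9,5) nearest=3 d=2 new=(9,5) → blocked by [8,10]×[2,4], reject
12. q=(10,10) nearest=1 d=7 new=(7,9) → blocked by [7,9]×[8,12], reject
13. q=(15,14) nearest=3 d=11 new=(11,7) → blocked by [8,10]×[2,4], reject
14. q=(8,0) nearest=3 d=3 new=(8,0) → add node 5 parent=3 cost=10

Path: 0 4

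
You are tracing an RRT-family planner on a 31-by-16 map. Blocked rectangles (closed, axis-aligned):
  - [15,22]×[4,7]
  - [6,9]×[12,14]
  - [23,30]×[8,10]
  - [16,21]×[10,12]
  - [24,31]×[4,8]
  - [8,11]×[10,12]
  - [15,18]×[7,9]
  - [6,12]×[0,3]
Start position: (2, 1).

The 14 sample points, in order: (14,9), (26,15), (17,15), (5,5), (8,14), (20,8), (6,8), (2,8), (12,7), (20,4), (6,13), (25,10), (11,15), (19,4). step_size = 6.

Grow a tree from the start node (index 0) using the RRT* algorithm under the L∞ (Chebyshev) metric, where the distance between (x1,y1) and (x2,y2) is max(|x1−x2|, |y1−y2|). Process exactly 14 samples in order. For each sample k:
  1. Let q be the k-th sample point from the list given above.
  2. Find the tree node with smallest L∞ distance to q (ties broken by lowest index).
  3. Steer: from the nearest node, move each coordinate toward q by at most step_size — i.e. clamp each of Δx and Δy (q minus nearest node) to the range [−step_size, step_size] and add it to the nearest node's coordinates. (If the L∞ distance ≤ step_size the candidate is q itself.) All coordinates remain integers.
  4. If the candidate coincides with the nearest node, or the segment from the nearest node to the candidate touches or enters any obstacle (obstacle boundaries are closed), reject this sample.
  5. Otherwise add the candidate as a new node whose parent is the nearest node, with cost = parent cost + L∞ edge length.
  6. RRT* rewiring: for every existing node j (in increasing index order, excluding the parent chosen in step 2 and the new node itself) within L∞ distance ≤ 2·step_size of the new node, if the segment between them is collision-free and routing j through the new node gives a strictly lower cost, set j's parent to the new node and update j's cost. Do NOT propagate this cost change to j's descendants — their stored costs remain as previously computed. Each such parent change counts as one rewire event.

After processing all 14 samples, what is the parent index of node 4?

1. q=(14,9) nearest=0 d=12 new=(8,7) → add node 1 parent=0 cost=6
2. q=(26,15) nearest=1 d=18 new=(14,13) → blocked by [8,11]×[10,12], reject
3. q=(17,15) nearest=1 d=9 new=(14,13) → blocked by [8,11]×[10,12], reject
4. q=(5,5) nearest=1 d=3 new=(5,5) → add node 2 parent=1 cost=9
5. q=(8,14) nearest=1 d=7 new=(8,13) → blocked by [6,9]×[12,14], reject
6. q=(20,8) nearest=1 d=12 new=(14,8) → add node 3 parent=1 cost=12
7. q=(6,8) nearest=1 d=2 new=(6,8) → add node 4 parent=1 cost=8
8. q=(2,8) nearest=2 d=3 new=(2,8) → add node 5 parent=2 cost=12
9. q=(12,7) nearest=3 d=2 new=(12,7) → add node 6 parent=3 cost=14
10. q=(20,4) nearest=3 d=6 new=(20,4) → blocked by [15,22]×[4,7], reject
11. q=(6,13) nearest=4 d=5 new=(6,13) → blocked by [6,9]×[12,14], reject
12. q=(25,10) nearest=3 d=11 new=(20,10) → blocked by [16,21]×[10,12], reject
13. q=(11,15) nearest=3 d=7 new=(11,14) → add node 7 parent=3 cost=18
14. q=(19,4) nearest=3 d=5 new=(19,4) → blocked by [15,22]×[4,7], reject

Parent of node 4: 1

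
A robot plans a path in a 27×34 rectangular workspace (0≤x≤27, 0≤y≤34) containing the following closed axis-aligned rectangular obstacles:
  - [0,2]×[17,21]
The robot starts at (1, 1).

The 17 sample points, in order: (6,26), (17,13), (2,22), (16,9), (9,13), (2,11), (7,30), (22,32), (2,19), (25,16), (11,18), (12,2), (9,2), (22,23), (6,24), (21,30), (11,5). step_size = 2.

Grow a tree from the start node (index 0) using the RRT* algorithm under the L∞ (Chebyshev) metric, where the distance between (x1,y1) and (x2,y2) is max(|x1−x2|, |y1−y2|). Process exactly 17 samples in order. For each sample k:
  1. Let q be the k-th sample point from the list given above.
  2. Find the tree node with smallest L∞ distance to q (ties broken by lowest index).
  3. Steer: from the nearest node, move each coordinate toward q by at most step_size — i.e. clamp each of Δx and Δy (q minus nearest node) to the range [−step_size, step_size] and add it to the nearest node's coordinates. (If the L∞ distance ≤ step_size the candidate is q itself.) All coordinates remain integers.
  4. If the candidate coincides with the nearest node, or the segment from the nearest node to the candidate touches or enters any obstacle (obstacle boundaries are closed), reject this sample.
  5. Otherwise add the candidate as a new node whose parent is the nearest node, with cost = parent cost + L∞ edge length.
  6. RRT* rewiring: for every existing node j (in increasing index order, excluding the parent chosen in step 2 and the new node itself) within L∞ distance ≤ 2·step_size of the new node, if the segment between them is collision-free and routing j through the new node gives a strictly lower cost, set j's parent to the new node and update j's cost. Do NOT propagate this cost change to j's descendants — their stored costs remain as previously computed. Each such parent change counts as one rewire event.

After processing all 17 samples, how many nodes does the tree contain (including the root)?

1. q=(6,26) nearest=0 d=25 new=(3,3) → add node 1 parent=0 cost=2
2. q=(17,13) nearest=1 d=14 new=(5,5) → add node 2 parent=1 cost=4
3. q=(2,22) nearest=2 d=17 new=(3,7) → add node 3 parent=2 cost=6
4. q=(16,9) nearest=2 d=11 new=(7,7) → add node 4 parent=2 cost=6
5. q=(9,13) nearest=3 d=6 new=(5,9) → add node 5 parent=3 cost=8
6. q=(2,11) nearest=5 d=3 new=(3,11) → add node 6 parent=5 cost=10
7. q=(7,30) nearest=6 d=19 new=(5,13) → add node 7 parent=6 cost=12
8. q=(22,32) nearest=7 d=19 new=(7,15) → add node 8 parent=7 cost=14
9. q=(2,19) nearest=8 d=5 new=(5,17) → add node 9 parent=8 cost=16
10. q=(25,16) nearest=4 d=18 new=(9,9) → add node 10 parent=4 cost=8
11. q=(11,18) nearest=8 d=4 new=(9,17) → add node 11 parent=8 cost=16
12. q=(12,2) nearest=4 d=5 new=(9,5) → add node 12 parent=4 cost=8
13. q=(9,2) nearest=12 d=3 new=(9,3) → add node 13 parent=12 cost=10
14. q=(22,23) nearest=11 d=13 new=(11,19) → add node 14 parent=11 cost=18
15. q=(6,24) nearest=14 d=5 new=(9,21) → add node 15 parent=14 cost=20
16. q=(21,30) nearest=14 d=11 new=(13,21) → add node 16 parent=14 cost=20
17. q=(11,5) nearest=12 d=2 new=(11,5) → add node 17 parent=12 cost=10

Node count: 18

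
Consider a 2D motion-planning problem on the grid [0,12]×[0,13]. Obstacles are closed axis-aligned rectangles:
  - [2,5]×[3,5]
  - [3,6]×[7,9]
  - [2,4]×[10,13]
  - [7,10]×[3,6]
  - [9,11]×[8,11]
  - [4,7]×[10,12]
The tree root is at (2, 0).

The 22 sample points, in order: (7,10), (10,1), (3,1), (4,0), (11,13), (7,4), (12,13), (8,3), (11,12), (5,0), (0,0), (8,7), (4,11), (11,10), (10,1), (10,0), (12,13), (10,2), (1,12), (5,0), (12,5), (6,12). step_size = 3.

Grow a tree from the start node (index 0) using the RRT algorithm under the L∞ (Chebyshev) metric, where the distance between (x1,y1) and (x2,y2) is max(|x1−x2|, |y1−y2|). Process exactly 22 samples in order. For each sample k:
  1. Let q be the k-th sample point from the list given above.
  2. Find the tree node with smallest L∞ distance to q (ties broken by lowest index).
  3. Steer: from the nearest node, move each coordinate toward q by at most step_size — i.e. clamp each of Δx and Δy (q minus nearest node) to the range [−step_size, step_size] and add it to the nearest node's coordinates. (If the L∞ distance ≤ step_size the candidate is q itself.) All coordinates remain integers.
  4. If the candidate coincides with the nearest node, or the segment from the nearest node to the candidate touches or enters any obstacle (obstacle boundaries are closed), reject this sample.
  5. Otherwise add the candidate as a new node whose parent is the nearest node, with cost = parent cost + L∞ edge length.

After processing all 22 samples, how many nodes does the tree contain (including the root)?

Node count: 10

1. q=(7,10) nearest=0 d=10 new=(5,3) → blocked by [2,5]×[3,5], reject
2. q=(10,1) nearest=0 d=8 new=(5,1) → add node 1 parent=0 cost=3
3. q=(3,1) nearest=0 d=1 new=(3,1) → add node 2 parent=0 cost=1
4. q=(4,0) nearest=1 d=1 new=(4,0) → add node 3 parent=1 cost=4
5. q=(11,13) nearest=1 d=12 new=(8,4) → blocked by [7,10]×[3,6], reject
6. q=(7,4) nearest=1 d=3 new=(7,4) → blocked by [7,10]×[3,6], reject
7. q=(12,13) nearest=1 d=12 new=(8,4) → blocked by [7,10]×[3,6], reject
8. q=(8,3) nearest=1 d=3 new=(8,3) → blocked by [7,10]×[3,6], reject
9. q=(11,12) nearest=1 d=11 new=(8,4) → blocked by [7,10]×[3,6], reject
10. q=(5,0) nearest=1 d=1 new=(5,0) → add node 4 parent=1 cost=4
11. q=(0,0) nearest=0 d=2 new=(0,0) → add node 5 parent=0 cost=2
12. q=(8,7) nearest=1 d=6 new=(8,4) → blocked by [7,10]×[3,6], reject
13. q=(4,11) nearest=1 d=10 new=(4,4) → blocked by [2,5]×[3,5], reject
14. q=(11,10) nearest=1 d=9 new=(8,4) → blocked by [7,10]×[3,6], reject
15. q=(10,1) nearest=1 d=5 new=(8,1) → add node 6 parent=1 cost=6
16. q=(10,0) nearest=6 d=2 new=(10,0) → add node 7 parent=6 cost=8
17. q=(12,13) nearest=1 d=12 new=(8,4) → blocked by [7,10]×[3,6], reject
18. q=(10,2) nearest=6 d=2 new=(10,2) → add node 8 parent=6 cost=8
19. q=(1,12) nearest=8 d=10 new=(7,5) → blocked by [7,10]×[3,6], reject
20. q=(5,0) nearest=4 d=0 → coincident, reject
21. q=(12,5) nearest=8 d=3 new=(12,5) → add node 9 parent=8 cost=11
22. q=(6,12) nearest=9 d=7 new=(9,8) → blocked by [9,11]×[8,11], reject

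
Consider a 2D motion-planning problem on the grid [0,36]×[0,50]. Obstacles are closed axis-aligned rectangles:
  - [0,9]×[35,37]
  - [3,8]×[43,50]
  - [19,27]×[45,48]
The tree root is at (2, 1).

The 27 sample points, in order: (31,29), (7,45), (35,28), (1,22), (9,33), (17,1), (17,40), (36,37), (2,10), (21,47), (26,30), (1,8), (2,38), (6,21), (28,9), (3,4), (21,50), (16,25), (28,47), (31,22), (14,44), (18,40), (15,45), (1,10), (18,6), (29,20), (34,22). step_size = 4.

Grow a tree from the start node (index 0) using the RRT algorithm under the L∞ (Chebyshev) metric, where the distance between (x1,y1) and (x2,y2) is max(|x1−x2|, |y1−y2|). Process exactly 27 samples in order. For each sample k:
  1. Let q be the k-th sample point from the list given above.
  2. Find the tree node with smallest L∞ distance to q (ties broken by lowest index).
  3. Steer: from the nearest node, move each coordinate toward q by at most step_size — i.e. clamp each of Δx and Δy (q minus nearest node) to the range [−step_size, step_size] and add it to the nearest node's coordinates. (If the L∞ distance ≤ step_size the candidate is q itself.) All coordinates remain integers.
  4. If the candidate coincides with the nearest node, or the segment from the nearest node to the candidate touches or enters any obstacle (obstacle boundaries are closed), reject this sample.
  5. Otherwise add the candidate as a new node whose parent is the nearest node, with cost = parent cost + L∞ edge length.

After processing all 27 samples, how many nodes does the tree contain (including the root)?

Node count: 28

1. q=(31,29) nearest=0 d=29 new=(6,5) → add node 1 parent=0 cost=4
2. q=(7,45) nearest=1 d=40 new=(7,9) → add node 2 parent=1 cost=8
3. q=(35,28) nearest=2 d=28 new=(11,13) → add node 3 parent=2 cost=12
4. q=(1,22) nearest=3 d=10 new=(7,17) → add node 4 parent=3 cost=16
5. q=(9,33) nearest=4 d=16 new=(9,21) → add node 5 parent=4 cost=20
6. q=(17,1) nearest=2 d=10 new=(11,5) → add node 6 parent=2 cost=12
7. q=(17,40) nearest=5 d=19 new=(13,25) → add node 7 parent=5 cost=24
8. q=(36,37) nearest=7 d=23 new=(17,29) → add node 8 parent=7 cost=28
9. q=(2,10) nearest=1 d=5 new=(2,9) → add node 9 parent=1 cost=8
10. q=(21,47) nearest=8 d=18 new=(21,33) → add node 10 parent=8 cost=32
11. q=(26,30) nearest=10 d=5 new=(25,30) → add node 11 parent=10 cost=36
12. q=(1,8) nearest=9 d=1 new=(1,8) → add node 12 parent=9 cost=9
13. q=(2,38) nearest=7 d=13 new=(9,29) → add node 13 parent=7 cost=28
14. q=(6,21) nearest=5 d=3 new=(6,21) → add node 14 parent=5 cost=23
15. q=(28,9) nearest=7 d=16 new=(17,21) → add node 15 parent=7 cost=28
16. q=(3,4) nearest=0 d=3 new=(3,4) → add node 16 parent=0 cost=3
17. q=(21,50) nearest=10 d=17 new=(21,37) → add node 17 parent=10 cost=36
18. q=(16,25) nearest=7 d=3 new=(16,25) → add node 18 parent=7 cost=27
19. q=(28,47) nearest=17 d=10 new=(25,41) → add node 19 parent=17 cost=40
20. q=(31,22) nearest=11 d=8 new=(29,26) → add node 20 parent=11 cost=40
21. q=(14,44) nearest=17 d=7 new=(17,41) → add node 21 parent=17 cost=40
22. q=(18,40) nearest=21 d=1 new=(18,40) → add node 22 parent=21 cost=41
23. q=(15,45) nearest=21 d=4 new=(15,45) → add node 23 parent=21 cost=44
24. q=(1,10) nearest=9 d=1 new=(1,10) → add node 24 parent=9 cost=9
25. q=(18,6) nearest=3 d=7 new=(15,9) → add node 25 parent=3 cost=16
26. q=(29,20) nearest=20 d=6 new=(29,22) → add node 26 parent=20 cost=44
27. q=(34,22) nearest=20 d=5 new=(33,22) → add node 27 parent=20 cost=44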